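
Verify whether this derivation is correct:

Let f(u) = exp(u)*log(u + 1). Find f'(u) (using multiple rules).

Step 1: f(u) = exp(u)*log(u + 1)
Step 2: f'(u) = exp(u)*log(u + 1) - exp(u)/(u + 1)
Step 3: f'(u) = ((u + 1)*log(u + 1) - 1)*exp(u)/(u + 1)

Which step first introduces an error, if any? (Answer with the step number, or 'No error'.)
Step 2

Step 2 is incorrect due to a sign flip.
The step shows: exp(u)*log(u + 1) - exp(u)/(u + 1)
The correct value should be: exp(u)*log(u + 1) + exp(u)/(u + 1)

Explanation: The sign of one term was flipped: the term exp(u)/(u + 1) was incorrectly written as -exp(u)/(u + 1)
The later steps are derived from this incorrect expression, so the error originates in Step 2.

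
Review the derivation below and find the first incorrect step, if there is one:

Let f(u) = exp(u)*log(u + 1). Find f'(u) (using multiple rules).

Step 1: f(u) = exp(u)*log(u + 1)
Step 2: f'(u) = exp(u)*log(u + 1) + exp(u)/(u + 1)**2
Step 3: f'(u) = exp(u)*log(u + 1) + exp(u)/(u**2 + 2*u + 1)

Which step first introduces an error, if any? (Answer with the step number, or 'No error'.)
Step 2

Step 2 is incorrect due to a wrong exponent.
The step shows: exp(u)*log(u + 1) + exp(u)/(u + 1)**2
The correct value should be: exp(u)*log(u + 1) + exp(u)/(u + 1)

Explanation: The exponent -1 on u + 1 was incorrectly written as -2: the term exp(u)/(u + 1) was incorrectly written as exp(u)/(u + 1)**2
The later steps are derived from this incorrect expression, so the error originates in Step 2.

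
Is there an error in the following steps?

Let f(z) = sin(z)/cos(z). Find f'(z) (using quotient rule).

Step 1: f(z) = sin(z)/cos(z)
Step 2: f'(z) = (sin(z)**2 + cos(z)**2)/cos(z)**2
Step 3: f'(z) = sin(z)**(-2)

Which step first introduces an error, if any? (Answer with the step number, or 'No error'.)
Step 3

Step 3 is incorrect due to a wrong trig function.
The step shows: sin(z)**(-2)
The correct value should be: cos(z)**(-2)

Explanation: cos(z) was incorrectly written as sin(z): the term cos(z)**(-2) was incorrectly written as sin(z)**(-2)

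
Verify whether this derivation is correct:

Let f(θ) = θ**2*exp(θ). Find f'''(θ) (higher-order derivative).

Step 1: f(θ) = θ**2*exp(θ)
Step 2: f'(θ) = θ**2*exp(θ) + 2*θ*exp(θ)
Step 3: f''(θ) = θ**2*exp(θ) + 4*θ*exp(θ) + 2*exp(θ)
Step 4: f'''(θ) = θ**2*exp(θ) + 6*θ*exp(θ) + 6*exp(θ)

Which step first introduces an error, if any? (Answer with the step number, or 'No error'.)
No error

All steps in this derivation are correct.
The final answer f'''(θ) = θ**2*exp(θ) + 6*θ*exp(θ) + 6*exp(θ) is valid.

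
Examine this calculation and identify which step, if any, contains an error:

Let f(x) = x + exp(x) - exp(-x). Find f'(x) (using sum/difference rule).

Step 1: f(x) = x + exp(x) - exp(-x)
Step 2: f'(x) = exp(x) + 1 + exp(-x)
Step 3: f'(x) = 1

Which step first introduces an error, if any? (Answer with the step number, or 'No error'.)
Step 3

Step 3 is incorrect due to a dropped term.
The step shows: 1
The correct value should be: 2*cosh(x) + 1

Explanation: A term was dropped: the term 2*cosh(x) was incorrectly omitted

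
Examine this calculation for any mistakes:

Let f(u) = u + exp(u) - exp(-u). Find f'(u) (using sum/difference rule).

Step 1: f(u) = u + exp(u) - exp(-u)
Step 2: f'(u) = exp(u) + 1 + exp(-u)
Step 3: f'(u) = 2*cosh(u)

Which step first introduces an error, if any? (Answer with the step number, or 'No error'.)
Step 3

Step 3 is incorrect due to a dropped term.
The step shows: 2*cosh(u)
The correct value should be: 2*cosh(u) + 1

Explanation: A term was dropped: the term 1 was incorrectly omitted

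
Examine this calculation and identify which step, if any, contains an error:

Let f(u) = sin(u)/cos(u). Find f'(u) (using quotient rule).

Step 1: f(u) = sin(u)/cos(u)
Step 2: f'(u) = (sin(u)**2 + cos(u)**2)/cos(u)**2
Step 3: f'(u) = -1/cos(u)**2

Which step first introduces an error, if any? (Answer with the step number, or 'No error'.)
Step 3

Step 3 is incorrect due to a sign flip.
The step shows: -1/cos(u)**2
The correct value should be: cos(u)**(-2)

Explanation: The sign of the whole expression was flipped: the term cos(u)**(-2) was incorrectly written as -1/cos(u)**2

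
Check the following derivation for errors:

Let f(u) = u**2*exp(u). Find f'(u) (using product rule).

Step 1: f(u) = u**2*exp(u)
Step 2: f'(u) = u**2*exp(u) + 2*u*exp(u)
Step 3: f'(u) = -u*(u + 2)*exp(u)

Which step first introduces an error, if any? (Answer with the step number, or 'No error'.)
Step 3

Step 3 is incorrect due to a sign flip.
The step shows: -u*(u + 2)*exp(u)
The correct value should be: u*(u + 2)*exp(u)

Explanation: The sign of the whole expression was flipped: the term u*(u + 2)*exp(u) was incorrectly written as -u*(u + 2)*exp(u)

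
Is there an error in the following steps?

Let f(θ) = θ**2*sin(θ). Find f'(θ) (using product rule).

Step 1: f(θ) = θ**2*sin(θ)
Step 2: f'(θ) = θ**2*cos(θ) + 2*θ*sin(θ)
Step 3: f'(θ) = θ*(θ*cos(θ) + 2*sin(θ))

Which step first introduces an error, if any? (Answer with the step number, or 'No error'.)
No error

All steps in this derivation are correct.
The final answer f'(θ) = θ*(θ*cos(θ) + 2*sin(θ)) is valid.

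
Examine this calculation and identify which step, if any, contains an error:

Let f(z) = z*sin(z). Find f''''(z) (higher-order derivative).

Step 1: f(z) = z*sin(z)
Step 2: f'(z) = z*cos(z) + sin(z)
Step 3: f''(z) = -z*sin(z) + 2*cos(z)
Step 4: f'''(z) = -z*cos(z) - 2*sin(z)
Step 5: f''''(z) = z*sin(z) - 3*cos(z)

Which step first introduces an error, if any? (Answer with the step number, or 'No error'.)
Step 4

Step 4 is incorrect due to a wrong coefficient.
The step shows: -z*cos(z) - 2*sin(z)
The correct value should be: -z*cos(z) - 3*sin(z)

Explanation: The coefficient -3 was incorrectly written as -2: the term -3*sin(z) was incorrectly written as -2*sin(z)
The later steps are derived from this incorrect expression, so the error originates in Step 4.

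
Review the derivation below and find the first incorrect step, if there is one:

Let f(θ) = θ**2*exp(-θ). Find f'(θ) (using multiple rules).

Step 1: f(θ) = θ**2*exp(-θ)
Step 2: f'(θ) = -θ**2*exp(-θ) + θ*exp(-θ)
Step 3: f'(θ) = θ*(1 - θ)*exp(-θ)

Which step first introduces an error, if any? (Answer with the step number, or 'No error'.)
Step 2

Step 2 is incorrect due to a wrong coefficient.
The step shows: -θ**2*exp(-θ) + θ*exp(-θ)
The correct value should be: -θ**2*exp(-θ) + 2*θ*exp(-θ)

Explanation: The coefficient 2 was incorrectly written as 1: the term 2*θ*exp(-θ) was incorrectly written as θ*exp(-θ)
The later steps are derived from this incorrect expression, so the error originates in Step 2.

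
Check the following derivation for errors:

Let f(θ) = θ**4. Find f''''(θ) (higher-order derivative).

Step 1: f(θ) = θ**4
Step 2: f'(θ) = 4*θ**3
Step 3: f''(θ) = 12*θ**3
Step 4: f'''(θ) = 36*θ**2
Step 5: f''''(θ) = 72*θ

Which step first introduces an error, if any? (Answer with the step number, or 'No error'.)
Step 3

Step 3 is incorrect due to a wrong exponent.
The step shows: 12*θ**3
The correct value should be: 12*θ**2

Explanation: The exponent 2 on θ was incorrectly written as 3: the term 12*θ**2 was incorrectly written as 12*θ**3
The later steps are derived from this incorrect expression, so the error originates in Step 3.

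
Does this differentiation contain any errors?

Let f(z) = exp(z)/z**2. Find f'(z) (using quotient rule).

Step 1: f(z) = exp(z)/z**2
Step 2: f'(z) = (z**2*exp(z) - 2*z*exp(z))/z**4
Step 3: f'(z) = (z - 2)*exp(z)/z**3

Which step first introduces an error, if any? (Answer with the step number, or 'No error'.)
No error

All steps in this derivation are correct.
The final answer f'(z) = (z - 2)*exp(z)/z**3 is valid.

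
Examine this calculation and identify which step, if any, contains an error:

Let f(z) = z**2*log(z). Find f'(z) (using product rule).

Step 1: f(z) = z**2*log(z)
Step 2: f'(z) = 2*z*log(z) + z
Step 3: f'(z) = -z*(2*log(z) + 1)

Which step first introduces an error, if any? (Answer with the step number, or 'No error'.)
Step 3

Step 3 is incorrect due to a sign flip.
The step shows: -z*(2*log(z) + 1)
The correct value should be: z*(2*log(z) + 1)

Explanation: The sign of the whole expression was flipped: the term z*(2*log(z) + 1) was incorrectly written as -z*(2*log(z) + 1)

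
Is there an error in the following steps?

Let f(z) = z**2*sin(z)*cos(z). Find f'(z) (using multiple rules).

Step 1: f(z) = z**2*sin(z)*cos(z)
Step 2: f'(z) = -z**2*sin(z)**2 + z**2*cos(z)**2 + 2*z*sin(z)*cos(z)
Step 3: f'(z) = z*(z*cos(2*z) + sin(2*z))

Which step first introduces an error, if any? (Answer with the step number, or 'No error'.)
No error

All steps in this derivation are correct.
The final answer f'(z) = z*(z*cos(2*z) + sin(2*z)) is valid.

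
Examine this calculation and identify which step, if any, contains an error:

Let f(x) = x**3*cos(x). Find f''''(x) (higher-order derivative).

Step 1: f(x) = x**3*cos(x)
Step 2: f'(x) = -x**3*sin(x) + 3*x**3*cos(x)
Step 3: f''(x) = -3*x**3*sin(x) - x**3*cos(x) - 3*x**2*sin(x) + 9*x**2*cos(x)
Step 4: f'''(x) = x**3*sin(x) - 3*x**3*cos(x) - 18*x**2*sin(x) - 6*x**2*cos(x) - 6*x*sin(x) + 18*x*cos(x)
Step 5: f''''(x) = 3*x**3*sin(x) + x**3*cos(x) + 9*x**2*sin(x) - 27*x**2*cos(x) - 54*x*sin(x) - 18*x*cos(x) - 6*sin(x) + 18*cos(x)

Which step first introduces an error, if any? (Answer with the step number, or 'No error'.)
Step 2

Step 2 is incorrect due to a wrong exponent.
The step shows: -x**3*sin(x) + 3*x**3*cos(x)
The correct value should be: -x**3*sin(x) + 3*x**2*cos(x)

Explanation: The exponent 2 on x was incorrectly written as 3: the term 3*x**2*cos(x) was incorrectly written as 3*x**3*cos(x)
The later steps are derived from this incorrect expression, so the error originates in Step 2.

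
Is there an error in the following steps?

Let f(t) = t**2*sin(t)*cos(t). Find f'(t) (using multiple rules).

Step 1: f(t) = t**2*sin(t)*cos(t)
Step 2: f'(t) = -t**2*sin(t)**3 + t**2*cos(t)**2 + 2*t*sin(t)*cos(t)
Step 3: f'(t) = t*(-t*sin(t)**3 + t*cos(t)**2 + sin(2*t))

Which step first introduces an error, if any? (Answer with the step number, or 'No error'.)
Step 2

Step 2 is incorrect due to a wrong exponent.
The step shows: -t**2*sin(t)**3 + t**2*cos(t)**2 + 2*t*sin(t)*cos(t)
The correct value should be: -t**2*sin(t)**2 + t**2*cos(t)**2 + 2*t*sin(t)*cos(t)

Explanation: The exponent 2 on sin(t) was incorrectly written as 3: the term -t**2*sin(t)**2 was incorrectly written as -t**2*sin(t)**3
The later steps are derived from this incorrect expression, so the error originates in Step 2.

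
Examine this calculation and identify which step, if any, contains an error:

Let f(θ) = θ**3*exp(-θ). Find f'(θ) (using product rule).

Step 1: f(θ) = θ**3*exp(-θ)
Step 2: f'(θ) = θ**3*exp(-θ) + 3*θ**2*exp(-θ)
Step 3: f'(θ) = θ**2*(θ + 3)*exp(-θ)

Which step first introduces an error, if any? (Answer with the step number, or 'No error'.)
Step 2

Step 2 is incorrect due to a sign flip.
The step shows: θ**3*exp(-θ) + 3*θ**2*exp(-θ)
The correct value should be: -θ**3*exp(-θ) + 3*θ**2*exp(-θ)

Explanation: The sign of one term was flipped: the term -θ**3*exp(-θ) was incorrectly written as θ**3*exp(-θ)
The later steps are derived from this incorrect expression, so the error originates in Step 2.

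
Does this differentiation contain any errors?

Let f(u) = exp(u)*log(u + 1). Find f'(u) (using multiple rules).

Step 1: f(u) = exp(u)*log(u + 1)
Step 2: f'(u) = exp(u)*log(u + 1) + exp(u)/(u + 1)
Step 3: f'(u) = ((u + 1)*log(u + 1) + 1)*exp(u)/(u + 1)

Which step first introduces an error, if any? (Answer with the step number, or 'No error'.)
No error

All steps in this derivation are correct.
The final answer f'(u) = ((u + 1)*log(u + 1) + 1)*exp(u)/(u + 1) is valid.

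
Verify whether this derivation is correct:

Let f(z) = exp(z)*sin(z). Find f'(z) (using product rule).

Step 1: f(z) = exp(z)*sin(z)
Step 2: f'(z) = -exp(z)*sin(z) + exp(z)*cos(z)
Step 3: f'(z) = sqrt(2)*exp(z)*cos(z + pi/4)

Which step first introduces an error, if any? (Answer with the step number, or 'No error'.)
Step 2

Step 2 is incorrect due to a sign flip.
The step shows: -exp(z)*sin(z) + exp(z)*cos(z)
The correct value should be: exp(z)*sin(z) + exp(z)*cos(z)

Explanation: The sign of one term was flipped: the term exp(z)*sin(z) was incorrectly written as -exp(z)*sin(z)
The later steps are derived from this incorrect expression, so the error originates in Step 2.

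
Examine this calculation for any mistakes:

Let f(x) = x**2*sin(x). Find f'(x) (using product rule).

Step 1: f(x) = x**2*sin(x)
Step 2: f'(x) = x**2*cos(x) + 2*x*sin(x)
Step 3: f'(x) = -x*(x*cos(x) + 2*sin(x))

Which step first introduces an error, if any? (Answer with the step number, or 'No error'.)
Step 3

Step 3 is incorrect due to a sign flip.
The step shows: -x*(x*cos(x) + 2*sin(x))
The correct value should be: x*(x*cos(x) + 2*sin(x))

Explanation: The sign of the whole expression was flipped: the term x*(x*cos(x) + 2*sin(x)) was incorrectly written as -x*(x*cos(x) + 2*sin(x))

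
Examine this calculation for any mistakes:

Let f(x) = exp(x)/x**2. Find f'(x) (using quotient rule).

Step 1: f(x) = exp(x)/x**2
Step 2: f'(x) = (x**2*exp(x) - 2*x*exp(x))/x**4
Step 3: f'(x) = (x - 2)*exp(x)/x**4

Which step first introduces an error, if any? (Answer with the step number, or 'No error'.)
Step 3

Step 3 is incorrect due to a wrong exponent.
The step shows: (x - 2)*exp(x)/x**4
The correct value should be: (x - 2)*exp(x)/x**3

Explanation: The exponent -3 on x was incorrectly written as -4: the term (x - 2)*exp(x)/x**3 was incorrectly written as (x - 2)*exp(x)/x**4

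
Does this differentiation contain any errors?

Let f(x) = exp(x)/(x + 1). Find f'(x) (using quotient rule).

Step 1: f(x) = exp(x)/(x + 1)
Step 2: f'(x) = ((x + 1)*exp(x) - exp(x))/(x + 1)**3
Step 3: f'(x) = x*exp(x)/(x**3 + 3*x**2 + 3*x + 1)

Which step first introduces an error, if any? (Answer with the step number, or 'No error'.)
Step 2

Step 2 is incorrect due to a wrong exponent.
The step shows: ((x + 1)*exp(x) - exp(x))/(x + 1)**3
The correct value should be: ((x + 1)*exp(x) - exp(x))/(x + 1)**2

Explanation: The exponent -2 on x + 1 was incorrectly written as -3: the term ((x + 1)*exp(x) - exp(x))/(x + 1)**2 was incorrectly written as ((x + 1)*exp(x) - exp(x))/(x + 1)**3
The later steps are derived from this incorrect expression, so the error originates in Step 2.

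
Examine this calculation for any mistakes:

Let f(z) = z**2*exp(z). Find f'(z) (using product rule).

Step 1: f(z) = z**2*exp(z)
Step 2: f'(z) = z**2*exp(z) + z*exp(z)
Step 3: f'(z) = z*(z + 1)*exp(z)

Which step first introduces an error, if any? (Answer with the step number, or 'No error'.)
Step 2

Step 2 is incorrect due to a wrong coefficient.
The step shows: z**2*exp(z) + z*exp(z)
The correct value should be: z**2*exp(z) + 2*z*exp(z)

Explanation: The coefficient 2 was incorrectly written as 1: the term 2*z*exp(z) was incorrectly written as z*exp(z)
The later steps are derived from this incorrect expression, so the error originates in Step 2.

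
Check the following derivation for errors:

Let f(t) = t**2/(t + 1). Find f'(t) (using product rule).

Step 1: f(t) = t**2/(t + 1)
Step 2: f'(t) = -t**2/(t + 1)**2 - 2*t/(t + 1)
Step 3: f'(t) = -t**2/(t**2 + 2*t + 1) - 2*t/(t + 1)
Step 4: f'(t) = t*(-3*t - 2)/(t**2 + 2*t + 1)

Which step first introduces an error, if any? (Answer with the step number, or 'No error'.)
Step 2

Step 2 is incorrect due to a sign flip.
The step shows: -t**2/(t + 1)**2 - 2*t/(t + 1)
The correct value should be: -t**2/(t + 1)**2 + 2*t/(t + 1)

Explanation: The sign of one term was flipped: the term 2*t/(t + 1) was incorrectly written as -2*t/(t + 1)
The later steps are derived from this incorrect expression, so the error originates in Step 2.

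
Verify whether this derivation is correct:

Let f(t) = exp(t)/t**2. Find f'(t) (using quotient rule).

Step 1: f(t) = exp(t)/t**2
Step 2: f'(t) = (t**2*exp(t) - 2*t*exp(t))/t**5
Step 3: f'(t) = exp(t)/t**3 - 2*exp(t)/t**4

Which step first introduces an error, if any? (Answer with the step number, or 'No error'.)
Step 2

Step 2 is incorrect due to a wrong exponent.
The step shows: (t**2*exp(t) - 2*t*exp(t))/t**5
The correct value should be: (t**2*exp(t) - 2*t*exp(t))/t**4

Explanation: The exponent -4 on t was incorrectly written as -5: the term (t**2*exp(t) - 2*t*exp(t))/t**4 was incorrectly written as (t**2*exp(t) - 2*t*exp(t))/t**5
The later steps are derived from this incorrect expression, so the error originates in Step 2.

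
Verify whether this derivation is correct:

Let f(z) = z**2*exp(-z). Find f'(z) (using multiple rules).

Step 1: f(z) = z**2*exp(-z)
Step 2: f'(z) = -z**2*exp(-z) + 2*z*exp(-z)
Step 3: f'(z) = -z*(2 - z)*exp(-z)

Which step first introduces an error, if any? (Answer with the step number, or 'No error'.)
Step 3

Step 3 is incorrect due to a sign flip.
The step shows: -z*(2 - z)*exp(-z)
The correct value should be: z*(2 - z)*exp(-z)

Explanation: The sign of the whole expression was flipped: the term z*(2 - z)*exp(-z) was incorrectly written as -z*(2 - z)*exp(-z)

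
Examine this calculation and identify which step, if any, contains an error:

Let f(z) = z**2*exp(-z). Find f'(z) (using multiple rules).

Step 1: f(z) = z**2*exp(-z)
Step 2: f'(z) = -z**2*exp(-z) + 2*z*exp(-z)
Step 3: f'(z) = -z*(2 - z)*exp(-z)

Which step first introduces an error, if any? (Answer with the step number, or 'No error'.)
Step 3

Step 3 is incorrect due to a sign flip.
The step shows: -z*(2 - z)*exp(-z)
The correct value should be: z*(2 - z)*exp(-z)

Explanation: The sign of the whole expression was flipped: the term z*(2 - z)*exp(-z) was incorrectly written as -z*(2 - z)*exp(-z)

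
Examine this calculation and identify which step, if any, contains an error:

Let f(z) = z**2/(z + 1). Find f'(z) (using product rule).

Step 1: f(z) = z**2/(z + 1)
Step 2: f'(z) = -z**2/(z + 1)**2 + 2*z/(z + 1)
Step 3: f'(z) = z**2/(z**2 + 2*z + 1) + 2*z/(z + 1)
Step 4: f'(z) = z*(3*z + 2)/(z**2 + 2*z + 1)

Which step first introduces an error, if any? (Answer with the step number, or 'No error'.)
Step 3

Step 3 is incorrect due to a sign flip.
The step shows: z**2/(z**2 + 2*z + 1) + 2*z/(z + 1)
The correct value should be: -z**2/(z**2 + 2*z + 1) + 2*z/(z + 1)

Explanation: The sign of one term was flipped: the term -z**2/(z**2 + 2*z + 1) was incorrectly written as z**2/(z**2 + 2*z + 1)
The later steps are derived from this incorrect expression, so the error originates in Step 3.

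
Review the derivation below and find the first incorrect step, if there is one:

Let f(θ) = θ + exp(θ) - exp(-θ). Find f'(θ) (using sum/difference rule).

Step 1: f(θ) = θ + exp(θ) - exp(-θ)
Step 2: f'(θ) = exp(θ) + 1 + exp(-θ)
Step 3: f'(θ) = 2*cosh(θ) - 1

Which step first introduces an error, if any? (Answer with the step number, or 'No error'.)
Step 3

Step 3 is incorrect due to a sign flip.
The step shows: 2*cosh(θ) - 1
The correct value should be: 2*cosh(θ) + 1

Explanation: The sign of one term was flipped: the term 1 was incorrectly written as -1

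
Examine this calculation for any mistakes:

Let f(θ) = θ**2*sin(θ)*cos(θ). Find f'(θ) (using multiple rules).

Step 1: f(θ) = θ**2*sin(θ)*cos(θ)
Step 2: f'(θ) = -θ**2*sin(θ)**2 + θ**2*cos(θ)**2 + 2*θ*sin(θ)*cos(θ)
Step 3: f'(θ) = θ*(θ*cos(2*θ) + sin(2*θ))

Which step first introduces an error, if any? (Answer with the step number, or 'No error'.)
No error

All steps in this derivation are correct.
The final answer f'(θ) = θ*(θ*cos(2*θ) + sin(2*θ)) is valid.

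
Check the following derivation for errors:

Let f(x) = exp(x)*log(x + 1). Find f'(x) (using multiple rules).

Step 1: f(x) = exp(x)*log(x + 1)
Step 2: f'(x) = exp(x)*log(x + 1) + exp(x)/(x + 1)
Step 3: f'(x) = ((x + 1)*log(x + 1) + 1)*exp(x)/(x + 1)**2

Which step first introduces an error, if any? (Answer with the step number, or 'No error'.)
Step 3

Step 3 is incorrect due to a wrong exponent.
The step shows: ((x + 1)*log(x + 1) + 1)*exp(x)/(x + 1)**2
The correct value should be: ((x + 1)*log(x + 1) + 1)*exp(x)/(x + 1)

Explanation: The exponent -1 on x + 1 was incorrectly written as -2: the term ((x + 1)*log(x + 1) + 1)*exp(x)/(x + 1) was incorrectly written as ((x + 1)*log(x + 1) + 1)*exp(x)/(x + 1)**2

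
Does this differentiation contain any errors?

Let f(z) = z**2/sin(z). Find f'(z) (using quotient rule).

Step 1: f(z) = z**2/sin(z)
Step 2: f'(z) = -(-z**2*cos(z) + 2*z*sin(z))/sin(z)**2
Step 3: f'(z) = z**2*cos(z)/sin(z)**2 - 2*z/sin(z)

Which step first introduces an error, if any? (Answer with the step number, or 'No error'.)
Step 2

Step 2 is incorrect due to a sign flip.
The step shows: -(-z**2*cos(z) + 2*z*sin(z))/sin(z)**2
The correct value should be: (-z**2*cos(z) + 2*z*sin(z))/sin(z)**2

Explanation: The sign of the whole expression was flipped: the term (-z**2*cos(z) + 2*z*sin(z))/sin(z)**2 was incorrectly written as -(-z**2*cos(z) + 2*z*sin(z))/sin(z)**2
The later steps are derived from this incorrect expression, so the error originates in Step 2.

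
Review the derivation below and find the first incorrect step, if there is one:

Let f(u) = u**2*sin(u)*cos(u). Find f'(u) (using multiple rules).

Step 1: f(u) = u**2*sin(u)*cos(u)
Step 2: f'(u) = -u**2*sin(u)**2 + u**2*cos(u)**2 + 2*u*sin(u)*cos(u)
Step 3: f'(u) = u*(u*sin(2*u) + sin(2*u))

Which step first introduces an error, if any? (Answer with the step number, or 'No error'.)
Step 3

Step 3 is incorrect due to a wrong trig function.
The step shows: u*(u*sin(2*u) + sin(2*u))
The correct value should be: u*(u*cos(2*u) + sin(2*u))

Explanation: cos(2*u) was incorrectly written as sin(2*u): the term u*(u*cos(2*u) + sin(2*u)) was incorrectly written as u*(u*sin(2*u) + sin(2*u))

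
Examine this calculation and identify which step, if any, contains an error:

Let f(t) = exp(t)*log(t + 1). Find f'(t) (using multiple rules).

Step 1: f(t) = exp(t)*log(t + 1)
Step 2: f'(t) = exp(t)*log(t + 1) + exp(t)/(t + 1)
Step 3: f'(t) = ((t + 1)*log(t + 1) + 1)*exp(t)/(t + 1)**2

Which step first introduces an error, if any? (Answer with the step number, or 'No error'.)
Step 3

Step 3 is incorrect due to a wrong exponent.
The step shows: ((t + 1)*log(t + 1) + 1)*exp(t)/(t + 1)**2
The correct value should be: ((t + 1)*log(t + 1) + 1)*exp(t)/(t + 1)

Explanation: The exponent -1 on t + 1 was incorrectly written as -2: the term ((t + 1)*log(t + 1) + 1)*exp(t)/(t + 1) was incorrectly written as ((t + 1)*log(t + 1) + 1)*exp(t)/(t + 1)**2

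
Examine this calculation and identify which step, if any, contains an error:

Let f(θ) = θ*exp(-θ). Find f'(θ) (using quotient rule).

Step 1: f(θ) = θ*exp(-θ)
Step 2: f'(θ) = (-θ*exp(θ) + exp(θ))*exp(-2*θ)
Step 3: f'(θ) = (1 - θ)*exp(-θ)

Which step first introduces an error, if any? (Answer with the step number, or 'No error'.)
No error

All steps in this derivation are correct.
The final answer f'(θ) = (1 - θ)*exp(-θ) is valid.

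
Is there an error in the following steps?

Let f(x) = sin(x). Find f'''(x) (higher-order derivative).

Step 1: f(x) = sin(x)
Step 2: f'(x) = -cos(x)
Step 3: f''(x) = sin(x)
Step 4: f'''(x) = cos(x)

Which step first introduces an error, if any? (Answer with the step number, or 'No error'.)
Step 2

Step 2 is incorrect due to a sign flip.
The step shows: -cos(x)
The correct value should be: cos(x)

Explanation: The sign of the whole expression was flipped: the term cos(x) was incorrectly written as -cos(x)
The later steps are derived from this incorrect expression, so the error originates in Step 2.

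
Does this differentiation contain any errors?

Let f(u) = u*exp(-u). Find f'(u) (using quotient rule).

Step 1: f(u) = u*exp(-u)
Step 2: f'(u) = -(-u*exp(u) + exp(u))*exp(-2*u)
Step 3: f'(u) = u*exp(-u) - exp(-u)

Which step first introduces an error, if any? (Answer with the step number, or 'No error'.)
Step 2

Step 2 is incorrect due to a sign flip.
The step shows: -(-u*exp(u) + exp(u))*exp(-2*u)
The correct value should be: (-u*exp(u) + exp(u))*exp(-2*u)

Explanation: The sign of the whole expression was flipped: the term (-u*exp(u) + exp(u))*exp(-2*u) was incorrectly written as -(-u*exp(u) + exp(u))*exp(-2*u)
The later steps are derived from this incorrect expression, so the error originates in Step 2.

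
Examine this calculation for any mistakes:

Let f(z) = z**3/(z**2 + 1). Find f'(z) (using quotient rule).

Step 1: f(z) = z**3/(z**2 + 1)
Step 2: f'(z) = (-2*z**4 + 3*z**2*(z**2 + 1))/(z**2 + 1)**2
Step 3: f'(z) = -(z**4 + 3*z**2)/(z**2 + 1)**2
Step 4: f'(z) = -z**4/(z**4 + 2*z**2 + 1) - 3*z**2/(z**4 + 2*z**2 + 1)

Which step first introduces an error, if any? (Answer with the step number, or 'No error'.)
Step 3

Step 3 is incorrect due to a sign flip.
The step shows: -(z**4 + 3*z**2)/(z**2 + 1)**2
The correct value should be: (z**4 + 3*z**2)/(z**2 + 1)**2

Explanation: The sign of the whole expression was flipped: the term (z**4 + 3*z**2)/(z**2 + 1)**2 was incorrectly written as -(z**4 + 3*z**2)/(z**2 + 1)**2
The later steps are derived from this incorrect expression, so the error originates in Step 3.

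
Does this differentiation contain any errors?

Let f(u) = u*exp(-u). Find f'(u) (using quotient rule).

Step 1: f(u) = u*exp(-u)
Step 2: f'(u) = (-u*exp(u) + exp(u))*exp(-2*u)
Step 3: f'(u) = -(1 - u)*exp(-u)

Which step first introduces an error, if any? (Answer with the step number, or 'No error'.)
Step 3

Step 3 is incorrect due to a sign flip.
The step shows: -(1 - u)*exp(-u)
The correct value should be: (1 - u)*exp(-u)

Explanation: The sign of the whole expression was flipped: the term (1 - u)*exp(-u) was incorrectly written as -(1 - u)*exp(-u)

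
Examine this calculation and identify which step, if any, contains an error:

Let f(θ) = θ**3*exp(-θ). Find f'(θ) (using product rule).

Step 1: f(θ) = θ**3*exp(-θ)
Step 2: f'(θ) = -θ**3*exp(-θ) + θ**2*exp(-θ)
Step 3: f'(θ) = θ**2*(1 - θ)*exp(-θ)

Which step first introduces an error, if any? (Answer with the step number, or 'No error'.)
Step 2

Step 2 is incorrect due to a wrong coefficient.
The step shows: -θ**3*exp(-θ) + θ**2*exp(-θ)
The correct value should be: -θ**3*exp(-θ) + 3*θ**2*exp(-θ)

Explanation: The coefficient 3 was incorrectly written as 1: the term 3*θ**2*exp(-θ) was incorrectly written as θ**2*exp(-θ)
The later steps are derived from this incorrect expression, so the error originates in Step 2.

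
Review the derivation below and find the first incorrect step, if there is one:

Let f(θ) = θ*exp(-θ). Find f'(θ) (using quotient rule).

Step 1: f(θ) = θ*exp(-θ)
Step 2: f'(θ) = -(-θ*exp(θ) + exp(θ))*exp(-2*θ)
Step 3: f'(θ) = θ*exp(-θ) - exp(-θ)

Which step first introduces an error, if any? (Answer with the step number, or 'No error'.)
Step 2

Step 2 is incorrect due to a sign flip.
The step shows: -(-θ*exp(θ) + exp(θ))*exp(-2*θ)
The correct value should be: (-θ*exp(θ) + exp(θ))*exp(-2*θ)

Explanation: The sign of the whole expression was flipped: the term (-θ*exp(θ) + exp(θ))*exp(-2*θ) was incorrectly written as -(-θ*exp(θ) + exp(θ))*exp(-2*θ)
The later steps are derived from this incorrect expression, so the error originates in Step 2.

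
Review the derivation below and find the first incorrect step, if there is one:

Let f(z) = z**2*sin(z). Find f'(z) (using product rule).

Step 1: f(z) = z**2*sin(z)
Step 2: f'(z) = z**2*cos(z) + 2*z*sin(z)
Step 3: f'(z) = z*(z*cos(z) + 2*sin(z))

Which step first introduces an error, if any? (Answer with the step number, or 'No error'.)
No error

All steps in this derivation are correct.
The final answer f'(z) = z*(z*cos(z) + 2*sin(z)) is valid.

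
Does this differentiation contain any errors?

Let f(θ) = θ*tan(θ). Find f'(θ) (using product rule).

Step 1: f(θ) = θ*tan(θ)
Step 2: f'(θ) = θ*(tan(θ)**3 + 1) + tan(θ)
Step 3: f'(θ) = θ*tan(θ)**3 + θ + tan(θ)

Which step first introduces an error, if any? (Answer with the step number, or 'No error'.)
Step 2

Step 2 is incorrect due to a wrong exponent.
The step shows: θ*(tan(θ)**3 + 1) + tan(θ)
The correct value should be: θ*(tan(θ)**2 + 1) + tan(θ)

Explanation: The exponent 2 on tan(θ) was incorrectly written as 3: the term θ*(tan(θ)**2 + 1) was incorrectly written as θ*(tan(θ)**3 + 1)
The later steps are derived from this incorrect expression, so the error originates in Step 2.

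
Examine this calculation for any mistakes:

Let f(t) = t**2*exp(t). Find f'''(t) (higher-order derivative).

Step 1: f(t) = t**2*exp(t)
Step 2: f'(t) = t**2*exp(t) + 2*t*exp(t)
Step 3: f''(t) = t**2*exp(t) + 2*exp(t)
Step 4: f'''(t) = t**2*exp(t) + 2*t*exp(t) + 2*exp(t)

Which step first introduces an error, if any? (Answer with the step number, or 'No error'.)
Step 3

Step 3 is incorrect due to a dropped term.
The step shows: t**2*exp(t) + 2*exp(t)
The correct value should be: t**2*exp(t) + 4*t*exp(t) + 2*exp(t)

Explanation: A term was dropped: the term 4*t*exp(t) was incorrectly omitted
The later steps are derived from this incorrect expression, so the error originates in Step 3.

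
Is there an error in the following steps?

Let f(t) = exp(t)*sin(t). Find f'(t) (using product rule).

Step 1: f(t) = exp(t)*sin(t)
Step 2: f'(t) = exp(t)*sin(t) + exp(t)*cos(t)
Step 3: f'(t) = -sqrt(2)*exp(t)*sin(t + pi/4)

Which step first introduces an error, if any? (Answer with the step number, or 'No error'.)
Step 3

Step 3 is incorrect due to a sign flip.
The step shows: -sqrt(2)*exp(t)*sin(t + pi/4)
The correct value should be: sqrt(2)*exp(t)*sin(t + pi/4)

Explanation: The sign of the whole expression was flipped: the term sqrt(2)*exp(t)*sin(t + pi/4) was incorrectly written as -sqrt(2)*exp(t)*sin(t + pi/4)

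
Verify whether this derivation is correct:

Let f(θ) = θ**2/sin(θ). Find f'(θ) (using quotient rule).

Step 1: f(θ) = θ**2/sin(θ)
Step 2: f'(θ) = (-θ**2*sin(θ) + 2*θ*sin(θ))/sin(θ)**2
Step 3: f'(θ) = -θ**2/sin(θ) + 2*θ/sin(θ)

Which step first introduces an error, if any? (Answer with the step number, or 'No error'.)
Step 2

Step 2 is incorrect due to a wrong trig function.
The step shows: (-θ**2*sin(θ) + 2*θ*sin(θ))/sin(θ)**2
The correct value should be: (-θ**2*cos(θ) + 2*θ*sin(θ))/sin(θ)**2

Explanation: cos(θ) was incorrectly written as sin(θ): the term (-θ**2*cos(θ) + 2*θ*sin(θ))/sin(θ)**2 was incorrectly written as (-θ**2*sin(θ) + 2*θ*sin(θ))/sin(θ)**2
The later steps are derived from this incorrect expression, so the error originates in Step 2.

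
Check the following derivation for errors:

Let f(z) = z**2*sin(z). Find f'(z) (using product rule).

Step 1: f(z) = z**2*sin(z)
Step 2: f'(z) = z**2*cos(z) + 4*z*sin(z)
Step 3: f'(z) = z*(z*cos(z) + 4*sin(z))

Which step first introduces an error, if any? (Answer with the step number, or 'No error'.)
Step 2

Step 2 is incorrect due to a wrong coefficient.
The step shows: z**2*cos(z) + 4*z*sin(z)
The correct value should be: z**2*cos(z) + 2*z*sin(z)

Explanation: The coefficient 2 was incorrectly written as 4: the term 2*z*sin(z) was incorrectly written as 4*z*sin(z)
The later steps are derived from this incorrect expression, so the error originates in Step 2.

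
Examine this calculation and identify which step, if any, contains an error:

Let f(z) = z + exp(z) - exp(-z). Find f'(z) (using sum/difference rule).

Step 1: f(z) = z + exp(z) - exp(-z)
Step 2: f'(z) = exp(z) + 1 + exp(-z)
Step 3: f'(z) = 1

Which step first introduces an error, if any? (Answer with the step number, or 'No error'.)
Step 3

Step 3 is incorrect due to a dropped term.
The step shows: 1
The correct value should be: 2*cosh(z) + 1

Explanation: A term was dropped: the term 2*cosh(z) was incorrectly omitted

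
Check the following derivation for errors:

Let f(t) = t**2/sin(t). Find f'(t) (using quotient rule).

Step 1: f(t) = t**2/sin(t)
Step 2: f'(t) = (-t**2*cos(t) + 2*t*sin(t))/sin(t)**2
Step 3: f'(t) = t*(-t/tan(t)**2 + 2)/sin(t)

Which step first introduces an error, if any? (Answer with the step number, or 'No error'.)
Step 3

Step 3 is incorrect due to a wrong exponent.
The step shows: t*(-t/tan(t)**2 + 2)/sin(t)
The correct value should be: t*(-t/tan(t) + 2)/sin(t)

Explanation: The exponent -1 on tan(t) was incorrectly written as -2: the term t*(-t/tan(t) + 2)/sin(t) was incorrectly written as t*(-t/tan(t)**2 + 2)/sin(t)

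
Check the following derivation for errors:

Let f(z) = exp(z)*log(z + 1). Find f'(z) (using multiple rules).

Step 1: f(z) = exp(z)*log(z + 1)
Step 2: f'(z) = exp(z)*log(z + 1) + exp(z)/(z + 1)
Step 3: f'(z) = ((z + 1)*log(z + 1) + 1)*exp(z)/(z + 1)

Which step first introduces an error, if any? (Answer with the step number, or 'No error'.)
No error

All steps in this derivation are correct.
The final answer f'(z) = ((z + 1)*log(z + 1) + 1)*exp(z)/(z + 1) is valid.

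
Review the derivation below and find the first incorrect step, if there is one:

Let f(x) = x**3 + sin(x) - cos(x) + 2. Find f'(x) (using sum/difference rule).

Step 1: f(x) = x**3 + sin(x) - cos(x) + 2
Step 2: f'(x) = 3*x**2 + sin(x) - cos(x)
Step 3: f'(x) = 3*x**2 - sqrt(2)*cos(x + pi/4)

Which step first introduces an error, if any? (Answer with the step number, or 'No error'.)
Step 2

Step 2 is incorrect due to a sign flip.
The step shows: 3*x**2 + sin(x) - cos(x)
The correct value should be: 3*x**2 + sin(x) + cos(x)

Explanation: The sign of one term was flipped: the term cos(x) was incorrectly written as -cos(x)
The later steps are derived from this incorrect expression, so the error originates in Step 2.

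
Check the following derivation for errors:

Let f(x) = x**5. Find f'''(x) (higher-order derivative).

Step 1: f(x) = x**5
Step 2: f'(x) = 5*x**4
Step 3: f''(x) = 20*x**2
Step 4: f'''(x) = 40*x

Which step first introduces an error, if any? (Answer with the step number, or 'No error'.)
Step 3

Step 3 is incorrect due to a wrong exponent.
The step shows: 20*x**2
The correct value should be: 20*x**3

Explanation: The exponent 3 on x was incorrectly written as 2: the term 20*x**3 was incorrectly written as 20*x**2
The later steps are derived from this incorrect expression, so the error originates in Step 3.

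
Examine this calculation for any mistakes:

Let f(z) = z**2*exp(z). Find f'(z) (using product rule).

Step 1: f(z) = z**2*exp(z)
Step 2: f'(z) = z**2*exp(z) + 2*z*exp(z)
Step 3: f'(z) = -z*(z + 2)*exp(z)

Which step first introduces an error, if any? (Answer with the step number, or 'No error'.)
Step 3

Step 3 is incorrect due to a sign flip.
The step shows: -z*(z + 2)*exp(z)
The correct value should be: z*(z + 2)*exp(z)

Explanation: The sign of the whole expression was flipped: the term z*(z + 2)*exp(z) was incorrectly written as -z*(z + 2)*exp(z)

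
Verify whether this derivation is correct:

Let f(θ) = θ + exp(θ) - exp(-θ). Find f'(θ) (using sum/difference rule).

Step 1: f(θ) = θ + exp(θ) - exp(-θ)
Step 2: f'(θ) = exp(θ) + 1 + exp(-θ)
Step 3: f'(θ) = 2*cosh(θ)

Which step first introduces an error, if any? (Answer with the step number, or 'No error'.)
Step 3

Step 3 is incorrect due to a dropped term.
The step shows: 2*cosh(θ)
The correct value should be: 2*cosh(θ) + 1

Explanation: A term was dropped: the term 1 was incorrectly omitted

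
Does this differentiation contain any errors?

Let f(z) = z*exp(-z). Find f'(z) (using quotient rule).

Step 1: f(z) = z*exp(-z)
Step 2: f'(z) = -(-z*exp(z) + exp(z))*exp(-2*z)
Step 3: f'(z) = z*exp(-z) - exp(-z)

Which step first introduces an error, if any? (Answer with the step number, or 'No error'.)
Step 2

Step 2 is incorrect due to a sign flip.
The step shows: -(-z*exp(z) + exp(z))*exp(-2*z)
The correct value should be: (-z*exp(z) + exp(z))*exp(-2*z)

Explanation: The sign of the whole expression was flipped: the term (-z*exp(z) + exp(z))*exp(-2*z) was incorrectly written as -(-z*exp(z) + exp(z))*exp(-2*z)
The later steps are derived from this incorrect expression, so the error originates in Step 2.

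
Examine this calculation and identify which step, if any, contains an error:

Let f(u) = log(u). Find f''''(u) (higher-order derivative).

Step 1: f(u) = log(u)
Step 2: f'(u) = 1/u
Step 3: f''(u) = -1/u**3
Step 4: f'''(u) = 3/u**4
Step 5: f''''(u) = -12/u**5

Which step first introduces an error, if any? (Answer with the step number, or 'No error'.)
Step 3

Step 3 is incorrect due to a wrong exponent.
The step shows: -1/u**3
The correct value should be: -1/u**2

Explanation: The exponent -2 on u was incorrectly written as -3: the term -1/u**2 was incorrectly written as -1/u**3
The later steps are derived from this incorrect expression, so the error originates in Step 3.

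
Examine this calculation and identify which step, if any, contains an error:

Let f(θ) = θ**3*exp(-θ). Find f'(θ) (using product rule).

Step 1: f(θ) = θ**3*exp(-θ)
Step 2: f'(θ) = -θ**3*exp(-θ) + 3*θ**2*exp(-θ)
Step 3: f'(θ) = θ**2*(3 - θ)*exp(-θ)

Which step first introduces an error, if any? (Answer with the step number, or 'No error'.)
No error

All steps in this derivation are correct.
The final answer f'(θ) = θ**2*(3 - θ)*exp(-θ) is valid.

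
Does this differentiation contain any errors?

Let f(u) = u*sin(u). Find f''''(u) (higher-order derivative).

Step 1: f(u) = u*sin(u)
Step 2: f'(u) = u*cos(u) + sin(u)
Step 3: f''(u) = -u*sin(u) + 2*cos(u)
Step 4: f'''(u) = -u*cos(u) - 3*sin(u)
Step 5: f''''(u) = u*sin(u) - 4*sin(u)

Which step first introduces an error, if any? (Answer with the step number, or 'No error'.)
Step 5

Step 5 is incorrect due to a wrong trig function.
The step shows: u*sin(u) - 4*sin(u)
The correct value should be: u*sin(u) - 4*cos(u)

Explanation: cos(u) was incorrectly written as sin(u): the term -4*cos(u) was incorrectly written as -4*sin(u)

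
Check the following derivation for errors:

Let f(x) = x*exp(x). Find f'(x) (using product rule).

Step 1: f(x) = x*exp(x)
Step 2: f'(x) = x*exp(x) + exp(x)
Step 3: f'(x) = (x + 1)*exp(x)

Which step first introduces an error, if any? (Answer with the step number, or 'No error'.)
No error

All steps in this derivation are correct.
The final answer f'(x) = (x + 1)*exp(x) is valid.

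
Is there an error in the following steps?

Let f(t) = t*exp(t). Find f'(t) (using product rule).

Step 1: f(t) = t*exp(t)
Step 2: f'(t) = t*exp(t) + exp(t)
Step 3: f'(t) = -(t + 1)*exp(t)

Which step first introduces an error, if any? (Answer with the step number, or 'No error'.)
Step 3

Step 3 is incorrect due to a sign flip.
The step shows: -(t + 1)*exp(t)
The correct value should be: (t + 1)*exp(t)

Explanation: The sign of the whole expression was flipped: the term (t + 1)*exp(t) was incorrectly written as -(t + 1)*exp(t)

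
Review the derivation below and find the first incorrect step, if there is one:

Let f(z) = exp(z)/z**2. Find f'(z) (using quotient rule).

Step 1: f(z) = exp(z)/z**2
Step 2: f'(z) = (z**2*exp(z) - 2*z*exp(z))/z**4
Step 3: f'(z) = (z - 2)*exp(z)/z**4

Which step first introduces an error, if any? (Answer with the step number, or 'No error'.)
Step 3

Step 3 is incorrect due to a wrong exponent.
The step shows: (z - 2)*exp(z)/z**4
The correct value should be: (z - 2)*exp(z)/z**3

Explanation: The exponent -3 on z was incorrectly written as -4: the term (z - 2)*exp(z)/z**3 was incorrectly written as (z - 2)*exp(z)/z**4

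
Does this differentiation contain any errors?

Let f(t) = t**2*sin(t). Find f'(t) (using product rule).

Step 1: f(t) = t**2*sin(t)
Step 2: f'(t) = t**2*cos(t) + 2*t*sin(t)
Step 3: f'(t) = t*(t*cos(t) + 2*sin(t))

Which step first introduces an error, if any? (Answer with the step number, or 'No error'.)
No error

All steps in this derivation are correct.
The final answer f'(t) = t*(t*cos(t) + 2*sin(t)) is valid.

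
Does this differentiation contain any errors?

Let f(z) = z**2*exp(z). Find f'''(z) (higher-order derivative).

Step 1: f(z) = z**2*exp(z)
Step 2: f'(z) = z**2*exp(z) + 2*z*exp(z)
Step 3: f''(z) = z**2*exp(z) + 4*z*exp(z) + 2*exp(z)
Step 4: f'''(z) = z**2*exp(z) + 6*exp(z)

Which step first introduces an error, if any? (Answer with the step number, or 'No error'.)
Step 4

Step 4 is incorrect due to a dropped term.
The step shows: z**2*exp(z) + 6*exp(z)
The correct value should be: z**2*exp(z) + 6*z*exp(z) + 6*exp(z)

Explanation: A term was dropped: the term 6*z*exp(z) was incorrectly omitted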